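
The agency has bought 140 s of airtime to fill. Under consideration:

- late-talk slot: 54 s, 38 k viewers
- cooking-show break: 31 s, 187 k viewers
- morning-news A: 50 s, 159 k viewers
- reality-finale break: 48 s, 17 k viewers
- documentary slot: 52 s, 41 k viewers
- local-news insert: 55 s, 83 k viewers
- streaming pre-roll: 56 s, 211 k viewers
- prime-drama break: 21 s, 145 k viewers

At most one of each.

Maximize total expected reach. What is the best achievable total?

557

A density-first pass picks cooking-show break + streaming pre-roll + prime-drama break — 543 at 108 s.
Dropping prime-drama break frees 21 s; slotting in morning-news A (50 s) lifts the total to 557 at 137 s.
That's the maximum — no swap from here does better than 557.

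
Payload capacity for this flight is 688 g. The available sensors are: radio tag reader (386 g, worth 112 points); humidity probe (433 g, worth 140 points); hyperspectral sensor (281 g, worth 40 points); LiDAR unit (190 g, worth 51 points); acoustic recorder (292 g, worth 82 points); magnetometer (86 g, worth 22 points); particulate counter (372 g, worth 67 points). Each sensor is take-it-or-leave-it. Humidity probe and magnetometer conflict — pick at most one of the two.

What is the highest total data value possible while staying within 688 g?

194

Filling by ratio: humidity probe + LiDAR unit for 191, with 65 g left unused.
Dropping humidity probe and LiDAR unit frees 623 g; slotting in radio tag reader + acoustic recorder (678 g) lifts the total to 194 at 678 g.
An exhaustive check of the 128 subsets confirms 194.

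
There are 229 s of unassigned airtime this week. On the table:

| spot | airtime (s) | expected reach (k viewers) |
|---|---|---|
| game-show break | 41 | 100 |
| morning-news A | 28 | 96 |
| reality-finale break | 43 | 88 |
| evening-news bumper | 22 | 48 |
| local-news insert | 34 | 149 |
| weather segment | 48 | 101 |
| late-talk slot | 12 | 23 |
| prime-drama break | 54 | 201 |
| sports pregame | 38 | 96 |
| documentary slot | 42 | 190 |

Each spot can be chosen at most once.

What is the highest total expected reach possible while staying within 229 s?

Taking the top-ratio spots first gives morning-news A + evening-news bumper + local-news insert + prime-drama break + sports pregame + documentary slot for 780 (218 s).
The 38 s tied up in sports pregame is better spent on weather segment — total rises to 785 (228 s).

785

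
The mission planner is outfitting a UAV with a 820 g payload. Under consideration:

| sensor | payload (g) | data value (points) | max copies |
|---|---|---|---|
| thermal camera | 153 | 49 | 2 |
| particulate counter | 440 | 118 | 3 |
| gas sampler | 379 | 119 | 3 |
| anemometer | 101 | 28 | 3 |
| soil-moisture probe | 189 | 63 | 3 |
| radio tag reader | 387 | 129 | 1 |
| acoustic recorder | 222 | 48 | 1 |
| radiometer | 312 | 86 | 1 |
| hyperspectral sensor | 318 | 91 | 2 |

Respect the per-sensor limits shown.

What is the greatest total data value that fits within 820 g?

Filling by ratio: thermal camera + 3×soil-moisture probe for 238, with 100 g left unused.
The 342 g tied up in thermal camera and soil-moisture probe is better spent on radio tag reader — total rises to 255 (765 g).
That's the maximum — no swap from here does better than 255.

255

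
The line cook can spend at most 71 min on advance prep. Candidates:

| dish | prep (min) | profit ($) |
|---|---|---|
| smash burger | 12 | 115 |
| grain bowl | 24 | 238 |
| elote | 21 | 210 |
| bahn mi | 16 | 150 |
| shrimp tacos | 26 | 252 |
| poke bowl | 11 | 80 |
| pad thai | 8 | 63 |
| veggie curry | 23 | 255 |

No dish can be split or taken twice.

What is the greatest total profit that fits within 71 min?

717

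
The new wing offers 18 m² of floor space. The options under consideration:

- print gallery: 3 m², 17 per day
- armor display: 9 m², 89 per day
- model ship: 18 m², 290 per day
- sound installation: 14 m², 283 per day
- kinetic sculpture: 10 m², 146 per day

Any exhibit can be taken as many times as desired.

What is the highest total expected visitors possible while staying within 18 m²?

300

Taking print gallery + sound installation: 17 m² used, 300 in expected visitors.
No other feasible combination exceeds 300.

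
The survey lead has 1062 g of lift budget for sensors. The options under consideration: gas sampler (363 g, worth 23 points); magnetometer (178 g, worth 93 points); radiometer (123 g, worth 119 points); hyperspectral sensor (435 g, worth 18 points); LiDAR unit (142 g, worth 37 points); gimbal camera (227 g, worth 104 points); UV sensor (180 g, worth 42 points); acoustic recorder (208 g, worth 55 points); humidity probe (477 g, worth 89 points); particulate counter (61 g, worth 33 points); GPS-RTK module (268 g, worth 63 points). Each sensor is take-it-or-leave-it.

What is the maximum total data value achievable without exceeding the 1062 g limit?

Ranking by ratio (data value/g): radiometer 0.97, particulate counter 0.54, magnetometer 0.52, gimbal camera 0.46.
A density-first pass picks magnetometer + radiometer + LiDAR unit + gimbal camera + acoustic recorder + particulate counter — 441 at 939 g.
The 350 g tied up in LiDAR unit and acoustic recorder is better spent on UV sensor + GPS-RTK module — total rises to 454 (1037 g).
Next best is magnetometer + radiometer + LiDAR unit + gimbal camera + UV sensor + acoustic recorder at 450 (1058 g) — short by 4.

454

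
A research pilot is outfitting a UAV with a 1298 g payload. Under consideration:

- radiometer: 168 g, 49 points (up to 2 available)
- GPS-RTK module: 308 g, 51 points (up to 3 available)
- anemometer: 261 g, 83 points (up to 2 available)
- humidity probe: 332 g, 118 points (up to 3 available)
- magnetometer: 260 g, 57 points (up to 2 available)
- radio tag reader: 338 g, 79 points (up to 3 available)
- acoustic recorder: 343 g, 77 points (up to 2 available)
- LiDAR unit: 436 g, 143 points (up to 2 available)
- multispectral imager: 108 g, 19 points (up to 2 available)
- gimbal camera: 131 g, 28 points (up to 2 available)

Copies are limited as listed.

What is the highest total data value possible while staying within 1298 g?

437

Ranking by ratio (data value/g): humidity probe 0.36, LiDAR unit 0.33, anemometer 0.32.
Best packing: anemometer + 3×humidity probe — 1257 g, 437 total.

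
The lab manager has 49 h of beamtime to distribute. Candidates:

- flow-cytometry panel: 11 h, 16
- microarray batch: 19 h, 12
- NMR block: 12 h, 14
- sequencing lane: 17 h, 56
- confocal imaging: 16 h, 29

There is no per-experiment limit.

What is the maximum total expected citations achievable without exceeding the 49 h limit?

128

Taking flow-cytometry panel + 2×sequencing lane: 45 h used, 128 in expected citations.
That's the maximum — no swap from here does better than 128.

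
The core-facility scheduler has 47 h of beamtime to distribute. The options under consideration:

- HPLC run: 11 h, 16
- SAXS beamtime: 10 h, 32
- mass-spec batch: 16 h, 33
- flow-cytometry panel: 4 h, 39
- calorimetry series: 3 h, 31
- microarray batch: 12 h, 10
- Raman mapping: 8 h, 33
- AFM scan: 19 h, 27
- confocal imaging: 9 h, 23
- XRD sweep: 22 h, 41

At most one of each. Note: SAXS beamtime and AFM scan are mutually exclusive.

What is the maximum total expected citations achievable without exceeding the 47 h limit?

Greedy by ratio would take HPLC run + SAXS beamtime + flow-cytometry panel + calorimetry series + Raman mapping + confocal imaging: 45 h used, total 174.
Dropping HPLC run and confocal imaging frees 20 h; slotting in XRD sweep (22 h) lifts the total to 176 at 47 h.
The closest alternative, HPLC run + SAXS beamtime + flow-cytometry panel + calorimetry series + Raman mapping + confocal imaging, reaches only 174.

176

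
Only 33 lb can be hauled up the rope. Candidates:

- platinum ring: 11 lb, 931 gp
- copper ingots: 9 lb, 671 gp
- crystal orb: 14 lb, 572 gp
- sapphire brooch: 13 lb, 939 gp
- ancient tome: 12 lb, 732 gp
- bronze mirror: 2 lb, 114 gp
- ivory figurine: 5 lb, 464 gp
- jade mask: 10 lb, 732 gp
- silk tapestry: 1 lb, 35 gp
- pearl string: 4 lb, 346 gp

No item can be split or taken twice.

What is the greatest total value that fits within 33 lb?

2680

The ratio heuristic lands on platinum ring + copper ingots + bronze mirror + ivory figurine + silk tapestry + pearl string (2561) but leaves 1 lb idle.
The 12 lb tied up in copper ingots and bronze mirror and silk tapestry is better spent on sapphire brooch — total rises to 2680 (33 lb).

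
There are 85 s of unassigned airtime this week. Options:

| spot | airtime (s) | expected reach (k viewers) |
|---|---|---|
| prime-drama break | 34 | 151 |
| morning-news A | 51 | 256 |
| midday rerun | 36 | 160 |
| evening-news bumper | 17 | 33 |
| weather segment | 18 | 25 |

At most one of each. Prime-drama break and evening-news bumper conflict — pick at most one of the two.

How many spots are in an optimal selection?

2

Best achievable expected reach is 407.
One optimal bundle: prime-drama break + morning-news A (85 s).
Every optimal selection uses 2 spots.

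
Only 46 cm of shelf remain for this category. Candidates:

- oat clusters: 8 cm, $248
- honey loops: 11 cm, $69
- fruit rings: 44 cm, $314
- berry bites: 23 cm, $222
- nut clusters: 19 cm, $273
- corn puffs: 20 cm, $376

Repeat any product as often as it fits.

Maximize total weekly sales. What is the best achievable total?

Best packing: 5×oat clusters — 40 cm, 1240 total.
Nothing else within 46 cm beats 1240.

1240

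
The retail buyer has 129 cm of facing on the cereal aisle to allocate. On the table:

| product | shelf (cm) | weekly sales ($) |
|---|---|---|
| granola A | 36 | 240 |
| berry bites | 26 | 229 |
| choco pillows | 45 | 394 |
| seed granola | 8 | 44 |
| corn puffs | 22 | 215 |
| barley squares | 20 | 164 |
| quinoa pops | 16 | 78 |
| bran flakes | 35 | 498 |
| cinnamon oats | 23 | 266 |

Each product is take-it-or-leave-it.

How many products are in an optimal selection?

The maximum weekly sales within 129 cm is 1387.
For example berry bites + choco pillows + bran flakes + cinnamon oats achieves it, using 129 cm.
Every optimal selection uses 4 products.

4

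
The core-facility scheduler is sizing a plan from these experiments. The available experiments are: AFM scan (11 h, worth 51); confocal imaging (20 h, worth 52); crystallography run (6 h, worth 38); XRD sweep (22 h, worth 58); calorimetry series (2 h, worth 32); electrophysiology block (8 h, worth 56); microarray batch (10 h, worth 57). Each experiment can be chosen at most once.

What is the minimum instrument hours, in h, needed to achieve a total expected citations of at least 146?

Minimise h subject to total expected citations ≥ 146.
crystallography run + electrophysiology block + microarray batch: 151 expected citations at 24 h.
Below 24 h the best achievable stays under 146.

24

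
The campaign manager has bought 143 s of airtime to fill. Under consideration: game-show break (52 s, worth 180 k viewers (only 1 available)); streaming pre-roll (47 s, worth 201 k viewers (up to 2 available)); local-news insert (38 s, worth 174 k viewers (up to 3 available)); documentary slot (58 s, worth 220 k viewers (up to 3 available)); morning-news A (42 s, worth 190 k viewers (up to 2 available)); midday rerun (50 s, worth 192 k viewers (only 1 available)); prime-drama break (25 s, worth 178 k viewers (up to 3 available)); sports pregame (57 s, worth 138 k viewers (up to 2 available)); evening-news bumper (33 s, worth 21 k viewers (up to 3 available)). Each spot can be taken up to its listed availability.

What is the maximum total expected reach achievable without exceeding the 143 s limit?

754

Taking the top-ratio spots first gives local-news insert + 3×prime-drama break for 708 (113 s).
Replace local-news insert with documentary slot: the trade gains 46 net, giving 754 at 133 s.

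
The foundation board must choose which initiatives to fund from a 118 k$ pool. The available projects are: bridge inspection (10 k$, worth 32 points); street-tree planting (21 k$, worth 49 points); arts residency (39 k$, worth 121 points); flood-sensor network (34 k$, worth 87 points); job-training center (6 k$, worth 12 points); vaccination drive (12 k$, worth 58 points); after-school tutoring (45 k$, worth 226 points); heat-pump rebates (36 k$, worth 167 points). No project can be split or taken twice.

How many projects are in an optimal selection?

Best achievable projected impact is 500.
One optimal bundle: street-tree planting + vaccination drive + after-school tutoring + heat-pump rebates (114 k$).
Every optimal selection uses 4 projects.

4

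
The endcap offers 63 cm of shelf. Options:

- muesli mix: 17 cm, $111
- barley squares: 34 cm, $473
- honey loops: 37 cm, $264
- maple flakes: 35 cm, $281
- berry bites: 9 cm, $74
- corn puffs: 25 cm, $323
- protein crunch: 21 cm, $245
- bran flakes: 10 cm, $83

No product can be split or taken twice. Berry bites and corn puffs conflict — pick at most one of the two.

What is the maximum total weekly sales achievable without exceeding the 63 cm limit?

796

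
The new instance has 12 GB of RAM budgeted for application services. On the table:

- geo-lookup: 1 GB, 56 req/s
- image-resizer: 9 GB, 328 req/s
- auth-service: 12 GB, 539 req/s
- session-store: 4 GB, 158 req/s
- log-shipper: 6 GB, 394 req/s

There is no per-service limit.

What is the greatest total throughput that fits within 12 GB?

By throughput per GB: log-shipper 65.67, geo-lookup 56.00, auth-service 44.92 lead.
Best packing: 2×log-shipper — 12 GB, 788 total.

788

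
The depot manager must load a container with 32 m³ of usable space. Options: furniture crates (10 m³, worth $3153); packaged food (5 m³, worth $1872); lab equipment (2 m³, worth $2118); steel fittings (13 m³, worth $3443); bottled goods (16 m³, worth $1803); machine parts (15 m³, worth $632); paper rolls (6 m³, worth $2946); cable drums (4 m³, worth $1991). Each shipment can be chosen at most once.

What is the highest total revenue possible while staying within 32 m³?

12370

Ranking by ratio (revenue/m³): lab equipment 1059.00, cable drums 497.75, paper rolls 491.00, packaged food 374.40.
A density-first pass picks furniture crates + packaged food + lab equipment + paper rolls + cable drums — 12080 at 27 m³.
Dropping furniture crates frees 10 m³; slotting in steel fittings (13 m³) lifts the total to 12370 at 30 m³.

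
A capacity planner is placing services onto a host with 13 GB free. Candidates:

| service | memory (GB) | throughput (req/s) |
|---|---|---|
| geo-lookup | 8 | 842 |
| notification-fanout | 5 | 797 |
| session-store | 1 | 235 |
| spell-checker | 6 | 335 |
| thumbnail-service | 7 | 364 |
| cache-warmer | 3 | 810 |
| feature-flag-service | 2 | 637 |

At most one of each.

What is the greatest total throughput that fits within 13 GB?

Density check — feature-flag-service 318.50, cache-warmer 270.00, session-store 235.00 are the best per GB.
Taking notification-fanout + session-store + cache-warmer + feature-flag-service: 11 GB used, 2479 in throughput.

2479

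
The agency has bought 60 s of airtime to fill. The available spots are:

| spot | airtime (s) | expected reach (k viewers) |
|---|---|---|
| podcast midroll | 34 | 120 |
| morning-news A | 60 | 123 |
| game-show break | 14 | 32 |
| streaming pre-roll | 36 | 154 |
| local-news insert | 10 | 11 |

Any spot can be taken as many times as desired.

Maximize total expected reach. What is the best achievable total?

197

The ratio ordering already packs tightly: game-show break + streaming pre-roll + local-news insert, 60 s, 197.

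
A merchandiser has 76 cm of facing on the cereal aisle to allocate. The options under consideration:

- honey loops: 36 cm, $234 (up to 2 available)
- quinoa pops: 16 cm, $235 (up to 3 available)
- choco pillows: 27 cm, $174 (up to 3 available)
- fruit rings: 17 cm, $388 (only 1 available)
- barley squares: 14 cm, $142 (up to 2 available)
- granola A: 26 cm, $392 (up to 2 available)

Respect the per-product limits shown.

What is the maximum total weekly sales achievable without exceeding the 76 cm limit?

1250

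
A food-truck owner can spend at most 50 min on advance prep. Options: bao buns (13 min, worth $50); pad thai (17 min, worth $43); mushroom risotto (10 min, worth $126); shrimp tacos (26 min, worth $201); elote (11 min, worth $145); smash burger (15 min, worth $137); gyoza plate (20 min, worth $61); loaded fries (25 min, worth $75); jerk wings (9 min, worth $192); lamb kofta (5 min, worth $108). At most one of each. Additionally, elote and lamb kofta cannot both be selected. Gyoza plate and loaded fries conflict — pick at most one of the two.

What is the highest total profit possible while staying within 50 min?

Density check — lamb kofta 21.60, jerk wings 21.33, elote 13.18, mushroom risotto 12.60 are the best per min.
Mushroom risotto + shrimp tacos + jerk wings + lamb kofta uses 50 of the 50 min and totals 627.
No other feasible combination exceeds 627.

627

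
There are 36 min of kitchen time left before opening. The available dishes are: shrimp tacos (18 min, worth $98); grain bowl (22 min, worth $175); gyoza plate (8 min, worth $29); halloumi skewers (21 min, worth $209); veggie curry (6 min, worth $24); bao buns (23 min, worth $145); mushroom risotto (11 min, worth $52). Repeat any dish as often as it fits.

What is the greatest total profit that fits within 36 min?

262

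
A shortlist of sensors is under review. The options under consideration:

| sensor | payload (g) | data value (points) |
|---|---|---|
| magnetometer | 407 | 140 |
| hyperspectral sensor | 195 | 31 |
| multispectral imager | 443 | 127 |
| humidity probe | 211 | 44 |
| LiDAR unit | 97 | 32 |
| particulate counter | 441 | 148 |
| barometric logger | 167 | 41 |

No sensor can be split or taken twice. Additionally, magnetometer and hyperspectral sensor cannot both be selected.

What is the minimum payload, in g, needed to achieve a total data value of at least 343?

Look for the lowest-payload combination reaching 343.
magnetometer + LiDAR unit + particulate counter + barometric logger: 361 data value at 1112 g.
No combination under 1112 g hits 343.

1112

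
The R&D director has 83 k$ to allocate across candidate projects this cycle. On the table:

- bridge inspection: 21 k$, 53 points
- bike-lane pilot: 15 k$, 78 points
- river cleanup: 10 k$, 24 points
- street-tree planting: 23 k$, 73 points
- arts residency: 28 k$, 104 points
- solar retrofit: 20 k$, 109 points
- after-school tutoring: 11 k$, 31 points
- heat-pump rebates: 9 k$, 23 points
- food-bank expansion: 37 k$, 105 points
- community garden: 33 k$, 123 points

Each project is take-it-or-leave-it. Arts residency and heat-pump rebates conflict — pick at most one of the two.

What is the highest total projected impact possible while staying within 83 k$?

341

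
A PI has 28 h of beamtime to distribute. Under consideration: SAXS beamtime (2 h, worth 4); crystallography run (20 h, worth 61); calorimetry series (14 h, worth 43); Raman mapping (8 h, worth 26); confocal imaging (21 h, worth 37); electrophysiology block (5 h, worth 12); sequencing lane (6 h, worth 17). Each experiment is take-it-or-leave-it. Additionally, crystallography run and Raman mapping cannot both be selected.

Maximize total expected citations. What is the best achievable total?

Density check — Raman mapping 3.25, calorimetry series 3.07, crystallography run 3.05 are the best per h.
Calorimetry series + Raman mapping + sequencing lane uses 28 of the 28 h and totals 86.

86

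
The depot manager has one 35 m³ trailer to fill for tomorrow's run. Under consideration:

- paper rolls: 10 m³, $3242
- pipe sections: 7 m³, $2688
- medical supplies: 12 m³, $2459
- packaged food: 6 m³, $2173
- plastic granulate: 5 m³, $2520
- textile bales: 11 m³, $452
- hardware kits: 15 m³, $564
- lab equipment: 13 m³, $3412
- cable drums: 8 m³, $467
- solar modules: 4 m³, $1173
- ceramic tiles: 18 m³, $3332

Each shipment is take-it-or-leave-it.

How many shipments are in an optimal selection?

5

Best achievable revenue is 11966.
pipe sections + packaged food + plastic granulate + lab equipment + solar modules hits 11966 at 35 m³.
Any selection reaching 11966 contains exactly 5 shipments.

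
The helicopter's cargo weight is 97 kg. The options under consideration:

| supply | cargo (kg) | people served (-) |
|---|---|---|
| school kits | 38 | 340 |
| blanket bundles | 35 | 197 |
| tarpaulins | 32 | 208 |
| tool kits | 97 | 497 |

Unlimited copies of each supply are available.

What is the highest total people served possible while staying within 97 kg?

Best packing: 2×school kits — 76 kg, 680 total.
The spare 21 kg is too small for any remaining supply, and no exchange beats 680.

680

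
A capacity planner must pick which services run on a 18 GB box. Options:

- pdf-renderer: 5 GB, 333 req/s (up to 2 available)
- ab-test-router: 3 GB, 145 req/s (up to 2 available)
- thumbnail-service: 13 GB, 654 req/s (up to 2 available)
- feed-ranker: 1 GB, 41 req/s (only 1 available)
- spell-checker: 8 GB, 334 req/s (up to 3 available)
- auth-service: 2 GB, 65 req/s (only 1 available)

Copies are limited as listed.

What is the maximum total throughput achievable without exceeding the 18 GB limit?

1021

Taking the top-ratio services first gives 2×pdf-renderer + 2×ab-test-router + feed-ranker for 997 (17 GB).
Dropping feed-ranker frees 1 GB; slotting in auth-service (2 GB) lifts the total to 1021 at 18 GB.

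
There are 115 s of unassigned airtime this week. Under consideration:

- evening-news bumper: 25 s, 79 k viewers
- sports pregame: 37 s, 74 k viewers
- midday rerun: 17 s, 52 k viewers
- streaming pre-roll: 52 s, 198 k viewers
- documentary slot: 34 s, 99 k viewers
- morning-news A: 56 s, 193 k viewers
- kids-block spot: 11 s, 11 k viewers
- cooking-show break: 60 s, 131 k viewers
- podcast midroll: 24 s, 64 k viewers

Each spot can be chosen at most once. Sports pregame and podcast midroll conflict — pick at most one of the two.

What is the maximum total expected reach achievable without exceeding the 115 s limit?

By expected reach per s: streaming pre-roll 3.81, morning-news A 3.45, evening-news bumper 3.16, midday rerun 3.06 lead.
Best packing: streaming pre-roll + morning-news A — 108 s, 391 total.
Nothing else feasible within 115 s beats 391.

391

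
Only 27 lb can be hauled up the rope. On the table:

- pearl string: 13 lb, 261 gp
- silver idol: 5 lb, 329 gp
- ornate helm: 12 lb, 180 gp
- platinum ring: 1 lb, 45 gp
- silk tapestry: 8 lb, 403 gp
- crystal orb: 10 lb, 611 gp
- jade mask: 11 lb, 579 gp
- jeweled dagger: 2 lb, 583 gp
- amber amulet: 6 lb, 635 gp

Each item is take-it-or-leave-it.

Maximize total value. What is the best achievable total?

By value per lb: jeweled dagger 291.50, amber amulet 105.83, silver idol 65.80 lead.
Filling by ratio: silver idol + platinum ring + crystal orb + jeweled dagger + amber amulet for 2203, with 3 lb left unused.
The 5 lb tied up in silver idol is better spent on silk tapestry — total rises to 2277 (27 lb).
No other feasible combination exceeds 2277.

2277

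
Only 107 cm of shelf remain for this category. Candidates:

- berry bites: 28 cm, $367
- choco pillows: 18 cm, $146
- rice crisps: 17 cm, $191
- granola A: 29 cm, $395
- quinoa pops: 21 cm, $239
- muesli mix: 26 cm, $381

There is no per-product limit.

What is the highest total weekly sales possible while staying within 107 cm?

Density check — muesli mix 14.65, granola A 13.62, berry bites 13.11, quinoa pops 11.38 are the best per cm.
Greedy by ratio would take 4×muesli mix: 104 cm used, total 1524.
The 26 cm tied up in muesli mix is better spent on granola A — total rises to 1538 (107 cm).
Every other selection either busts 107 cm or fails to beat 1538.

1538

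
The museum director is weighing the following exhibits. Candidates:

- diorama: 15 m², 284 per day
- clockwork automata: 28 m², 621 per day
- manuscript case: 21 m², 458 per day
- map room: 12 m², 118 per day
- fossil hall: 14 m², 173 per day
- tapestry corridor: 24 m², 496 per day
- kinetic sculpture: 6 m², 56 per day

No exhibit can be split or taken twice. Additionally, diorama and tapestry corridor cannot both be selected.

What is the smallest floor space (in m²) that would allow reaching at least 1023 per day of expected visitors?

49

Need the lightest bundle worth ≥ 1023.
clockwork automata + manuscript case reaches 1079 using 49 m².
Below 49 m² the best achievable stays under 1023.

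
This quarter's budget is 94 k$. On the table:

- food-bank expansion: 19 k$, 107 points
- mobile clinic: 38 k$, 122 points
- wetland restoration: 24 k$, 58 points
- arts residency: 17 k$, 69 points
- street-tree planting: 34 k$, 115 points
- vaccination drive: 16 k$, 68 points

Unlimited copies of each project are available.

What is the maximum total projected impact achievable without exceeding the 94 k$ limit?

Density check — food-bank expansion 5.63, vaccination drive 4.25, arts residency 4.06, street-tree planting 3.38 are the best per k$.
The ratio heuristic lands on 4×food-bank expansion + vaccination drive (496) but leaves 2 k$ idle.
The 16 k$ tied up in vaccination drive is better spent on arts residency — total rises to 497 (93 k$).
Every other selection either busts 94 k$ or fails to beat 497.

497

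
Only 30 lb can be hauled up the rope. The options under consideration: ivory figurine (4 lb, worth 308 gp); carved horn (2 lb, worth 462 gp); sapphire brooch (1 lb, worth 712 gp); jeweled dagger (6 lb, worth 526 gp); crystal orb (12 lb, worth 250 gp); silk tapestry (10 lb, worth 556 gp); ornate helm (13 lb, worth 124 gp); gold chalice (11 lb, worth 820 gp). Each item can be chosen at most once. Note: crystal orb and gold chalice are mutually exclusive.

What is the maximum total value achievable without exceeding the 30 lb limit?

3076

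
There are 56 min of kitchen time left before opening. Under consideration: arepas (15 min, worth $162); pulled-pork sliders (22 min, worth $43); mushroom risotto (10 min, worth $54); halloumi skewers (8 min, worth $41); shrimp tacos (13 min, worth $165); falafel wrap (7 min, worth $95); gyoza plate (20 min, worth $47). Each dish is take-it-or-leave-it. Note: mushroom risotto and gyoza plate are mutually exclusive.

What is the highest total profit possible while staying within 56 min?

517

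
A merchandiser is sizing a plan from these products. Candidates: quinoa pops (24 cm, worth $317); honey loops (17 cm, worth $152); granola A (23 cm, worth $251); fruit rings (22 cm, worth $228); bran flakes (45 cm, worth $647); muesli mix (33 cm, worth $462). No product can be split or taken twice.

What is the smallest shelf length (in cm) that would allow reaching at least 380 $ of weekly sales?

Minimise cm subject to total weekly sales ≥ 380.
Taking muesli mix gives 462 (≥ 380) for 33 cm.
Below 33 cm the best achievable stays under 380.

33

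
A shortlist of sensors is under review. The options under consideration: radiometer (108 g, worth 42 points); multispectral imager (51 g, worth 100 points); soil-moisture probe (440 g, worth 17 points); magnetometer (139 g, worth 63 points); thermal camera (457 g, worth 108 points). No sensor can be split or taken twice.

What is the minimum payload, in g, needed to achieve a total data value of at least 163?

190

Look for the lowest-payload combination reaching 163.
Taking multispectral imager + magnetometer gives 163 (≥ 163) for 190 g.
Any bundle with less than 190 g falls short of 163.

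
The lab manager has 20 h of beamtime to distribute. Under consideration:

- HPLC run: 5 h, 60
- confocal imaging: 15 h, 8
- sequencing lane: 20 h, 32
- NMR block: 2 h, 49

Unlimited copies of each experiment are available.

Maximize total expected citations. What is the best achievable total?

490

By expected citations per h: NMR block 24.50, HPLC run 12.00, sequencing lane 1.60, confocal imaging 0.53 lead.
The ratio ordering already packs tightly: 10×NMR block, 20 h, 490.
That's the maximum — no swap from here does better than 490.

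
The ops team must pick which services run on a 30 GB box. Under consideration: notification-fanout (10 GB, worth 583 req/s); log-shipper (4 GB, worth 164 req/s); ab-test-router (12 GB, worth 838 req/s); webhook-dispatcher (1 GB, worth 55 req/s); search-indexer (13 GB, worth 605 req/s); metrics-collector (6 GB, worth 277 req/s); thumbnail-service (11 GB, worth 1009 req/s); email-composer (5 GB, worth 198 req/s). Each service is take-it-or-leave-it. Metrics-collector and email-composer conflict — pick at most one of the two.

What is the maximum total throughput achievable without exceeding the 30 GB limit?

Ranking by ratio (throughput/GB): thumbnail-service 91.73, ab-test-router 69.83, notification-fanout 58.30, webhook-dispatcher 55.00.
Ab-test-router + webhook-dispatcher + metrics-collector + thumbnail-service uses 30 of the 30 GB and totals 2179.
Runner-up ab-test-router + metrics-collector + thumbnail-service tops out at 2124.

2179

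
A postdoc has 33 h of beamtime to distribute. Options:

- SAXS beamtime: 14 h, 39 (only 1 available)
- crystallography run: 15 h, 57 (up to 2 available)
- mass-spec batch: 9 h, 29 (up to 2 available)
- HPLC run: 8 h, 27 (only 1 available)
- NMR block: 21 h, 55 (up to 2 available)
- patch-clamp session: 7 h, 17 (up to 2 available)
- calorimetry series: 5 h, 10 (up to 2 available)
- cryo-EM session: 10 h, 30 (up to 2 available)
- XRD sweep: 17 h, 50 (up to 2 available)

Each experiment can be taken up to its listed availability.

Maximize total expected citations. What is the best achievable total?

115

Filling by ratio: 2×crystallography run for 114, with 3 h left unused.
The 15 h tied up in crystallography run is better spent on 2×mass-spec batch — total rises to 115 (33 h).
Every other selection either busts 33 h or exceeds an availability limit or fails to beat 115.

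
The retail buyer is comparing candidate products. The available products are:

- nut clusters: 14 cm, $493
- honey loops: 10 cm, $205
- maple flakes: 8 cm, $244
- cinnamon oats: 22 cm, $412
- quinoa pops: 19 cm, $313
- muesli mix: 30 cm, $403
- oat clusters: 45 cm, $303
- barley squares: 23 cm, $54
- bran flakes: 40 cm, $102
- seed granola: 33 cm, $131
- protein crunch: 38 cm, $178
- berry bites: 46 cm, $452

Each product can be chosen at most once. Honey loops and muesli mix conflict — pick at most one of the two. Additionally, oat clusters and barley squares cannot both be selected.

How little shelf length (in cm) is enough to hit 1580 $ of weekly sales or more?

Look for the lowest-shelf combination reaching 1580.
nut clusters + honey loops + maple flakes + cinnamon oats + quinoa pops: 1667 weekly sales at 73 cm.
No combination under 73 cm hits 1580.

73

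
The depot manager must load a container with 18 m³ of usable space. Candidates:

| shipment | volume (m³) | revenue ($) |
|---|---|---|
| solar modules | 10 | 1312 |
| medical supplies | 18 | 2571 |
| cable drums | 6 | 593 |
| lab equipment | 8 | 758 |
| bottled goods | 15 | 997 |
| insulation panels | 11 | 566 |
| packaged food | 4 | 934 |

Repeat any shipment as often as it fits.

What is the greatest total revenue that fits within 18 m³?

3736

Ranking by ratio (revenue/m³): packaged food 233.50, medical supplies 142.83, solar modules 131.20.
The ratio ordering already packs tightly: 4×packaged food, 16 m³, 3736.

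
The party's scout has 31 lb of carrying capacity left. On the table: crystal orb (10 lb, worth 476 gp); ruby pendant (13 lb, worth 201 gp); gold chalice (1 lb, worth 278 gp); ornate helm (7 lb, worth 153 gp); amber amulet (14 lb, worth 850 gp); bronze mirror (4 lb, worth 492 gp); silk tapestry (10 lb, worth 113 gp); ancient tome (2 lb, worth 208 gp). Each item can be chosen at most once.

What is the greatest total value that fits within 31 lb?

2304

Ranking by ratio (value/lb): gold chalice 278.00, bronze mirror 123.00, ancient tome 104.00.
Taking crystal orb + gold chalice + amber amulet + bronze mirror + ancient tome: 31 lb used, 2304 in value.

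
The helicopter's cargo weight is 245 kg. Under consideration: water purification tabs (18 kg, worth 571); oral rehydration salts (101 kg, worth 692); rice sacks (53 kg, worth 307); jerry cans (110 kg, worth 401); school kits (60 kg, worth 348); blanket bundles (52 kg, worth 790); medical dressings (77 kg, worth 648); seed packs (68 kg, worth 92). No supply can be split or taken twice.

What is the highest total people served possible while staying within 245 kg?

2401

Density check — water purification tabs 31.72, blanket bundles 15.19, medical dressings 8.42, oral rehydration salts 6.85 are the best per kg.
A density-first pass picks water purification tabs + school kits + blanket bundles + medical dressings — 2357 at 207 kg.
Replace medical dressings with oral rehydration salts: the trade gains 44 net, giving 2401 at 231 kg.
The spare 14 kg is too small for any remaining supply, and no exchange beats 2401.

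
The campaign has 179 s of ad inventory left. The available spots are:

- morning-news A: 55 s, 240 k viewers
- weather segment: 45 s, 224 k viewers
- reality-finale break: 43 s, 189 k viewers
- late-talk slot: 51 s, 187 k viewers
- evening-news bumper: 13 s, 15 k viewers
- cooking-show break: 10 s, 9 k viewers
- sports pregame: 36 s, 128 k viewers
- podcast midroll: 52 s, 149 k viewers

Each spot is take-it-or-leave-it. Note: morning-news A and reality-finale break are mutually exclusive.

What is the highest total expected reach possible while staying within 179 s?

728

Ranking by ratio (expected reach/s): weather segment 4.98, reality-finale break 4.40, morning-news A 4.36, late-talk slot 3.67.
Weather segment + reality-finale break + late-talk slot + sports pregame uses 175 of the 179 s and totals 728.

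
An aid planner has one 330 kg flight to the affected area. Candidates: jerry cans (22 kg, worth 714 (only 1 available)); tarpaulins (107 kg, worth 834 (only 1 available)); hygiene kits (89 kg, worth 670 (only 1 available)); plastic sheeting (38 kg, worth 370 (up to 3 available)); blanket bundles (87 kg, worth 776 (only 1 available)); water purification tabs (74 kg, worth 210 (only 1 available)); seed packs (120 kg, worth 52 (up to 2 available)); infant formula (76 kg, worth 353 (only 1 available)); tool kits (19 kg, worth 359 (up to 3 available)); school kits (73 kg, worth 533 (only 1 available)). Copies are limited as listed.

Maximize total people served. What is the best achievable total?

3840

Filling by ratio: jerry cans + 3×plastic sheeting + blanket bundles + 3×tool kits for 3677, with 50 kg left unused.
Dropping plastic sheeting frees 38 kg; slotting in school kits (73 kg) lifts the total to 3840 at 315 kg.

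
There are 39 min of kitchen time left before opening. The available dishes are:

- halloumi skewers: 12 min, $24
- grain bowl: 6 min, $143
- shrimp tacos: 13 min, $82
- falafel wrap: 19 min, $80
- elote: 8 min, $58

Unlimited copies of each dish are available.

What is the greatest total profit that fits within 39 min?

858

Ranking by ratio (profit/min): grain bowl 23.83, elote 7.25, shrimp tacos 6.31, falafel wrap 4.21.
Taking 6×grain bowl: 36 min used, 858 in profit.
Every other selection either busts 39 min or fails to beat 858.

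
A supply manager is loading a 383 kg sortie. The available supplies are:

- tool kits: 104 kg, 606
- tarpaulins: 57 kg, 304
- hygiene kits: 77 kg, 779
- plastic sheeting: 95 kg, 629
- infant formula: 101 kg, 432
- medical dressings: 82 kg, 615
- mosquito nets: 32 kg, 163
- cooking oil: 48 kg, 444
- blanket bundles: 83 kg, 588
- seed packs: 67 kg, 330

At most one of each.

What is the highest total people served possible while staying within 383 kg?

By people served per kg: hygiene kits 10.12, cooking oil 9.25, medical dressings 7.50, blanket bundles 7.08 lead.
Taking tarpaulins + hygiene kits + medical dressings + mosquito nets + cooking oil + blanket bundles: 379 kg used, 2893 in people served.
Next best is hygiene kits + plastic sheeting + medical dressings + cooking oil + seed packs at 2797 (369 kg) — short by 96.

2893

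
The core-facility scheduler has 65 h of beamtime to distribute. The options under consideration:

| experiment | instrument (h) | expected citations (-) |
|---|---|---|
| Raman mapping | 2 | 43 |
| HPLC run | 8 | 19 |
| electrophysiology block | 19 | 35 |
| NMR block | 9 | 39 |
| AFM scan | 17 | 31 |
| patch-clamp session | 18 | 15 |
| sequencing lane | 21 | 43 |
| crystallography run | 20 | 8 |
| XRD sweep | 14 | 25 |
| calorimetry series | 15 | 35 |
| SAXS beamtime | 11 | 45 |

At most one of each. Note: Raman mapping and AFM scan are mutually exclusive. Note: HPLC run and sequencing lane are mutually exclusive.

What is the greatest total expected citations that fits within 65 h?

216

Density check — Raman mapping 21.50, NMR block 4.33, SAXS beamtime 4.09 are the best per h.
The ratio ordering already packs tightly: Raman mapping + HPLC run + electrophysiology block + NMR block + calorimetry series + SAXS beamtime, 64 h, 216.
The closest alternative, Raman mapping + HPLC run + electrophysiology block + NMR block + XRD sweep + SAXS beamtime, reaches only 206.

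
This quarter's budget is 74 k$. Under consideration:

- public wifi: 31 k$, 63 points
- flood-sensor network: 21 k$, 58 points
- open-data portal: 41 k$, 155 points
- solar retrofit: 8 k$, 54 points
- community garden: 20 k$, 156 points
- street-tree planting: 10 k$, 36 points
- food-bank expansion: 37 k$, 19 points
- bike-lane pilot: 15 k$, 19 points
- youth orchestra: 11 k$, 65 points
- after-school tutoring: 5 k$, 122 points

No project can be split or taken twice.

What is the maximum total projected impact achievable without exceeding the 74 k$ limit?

Density check — after-school tutoring 24.40, community garden 7.80, solar retrofit 6.75 are the best per k$.
Greedy by ratio would take solar retrofit + community garden + street-tree planting + bike-lane pilot + youth orchestra + after-school tutoring: 69 k$ used, total 452.
Replace street-tree planting and bike-lane pilot and youth orchestra with open-data portal: the trade gains 35 net, giving 487 at 74 k$.
Next best is flood-sensor network + solar retrofit + community garden + youth orchestra + after-school tutoring at 455 (65 k$) — short by 32.

487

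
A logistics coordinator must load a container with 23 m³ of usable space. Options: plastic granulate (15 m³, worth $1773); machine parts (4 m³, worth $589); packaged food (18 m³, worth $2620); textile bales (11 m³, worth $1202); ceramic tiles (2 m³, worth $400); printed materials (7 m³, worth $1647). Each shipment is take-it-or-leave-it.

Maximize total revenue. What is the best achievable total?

3438

The ratio heuristic lands on machine parts + ceramic tiles + printed materials (2636) but leaves 10 m³ idle.
Dropping ceramic tiles frees 2 m³; slotting in textile bales (11 m³) lifts the total to 3438 at 22 m³.
Runner-up plastic granulate + printed materials tops out at 3420.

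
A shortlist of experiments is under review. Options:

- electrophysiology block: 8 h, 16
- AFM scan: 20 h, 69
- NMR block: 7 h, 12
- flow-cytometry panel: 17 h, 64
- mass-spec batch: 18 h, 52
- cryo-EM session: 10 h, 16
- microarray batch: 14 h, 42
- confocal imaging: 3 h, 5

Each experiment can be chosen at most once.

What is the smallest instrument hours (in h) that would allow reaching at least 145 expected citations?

Need the lightest bundle worth ≥ 145.
AFM scan + NMR block + flow-cytometry panel reaches 145 using 44 h.
Below 44 h the best achievable stays under 145.

44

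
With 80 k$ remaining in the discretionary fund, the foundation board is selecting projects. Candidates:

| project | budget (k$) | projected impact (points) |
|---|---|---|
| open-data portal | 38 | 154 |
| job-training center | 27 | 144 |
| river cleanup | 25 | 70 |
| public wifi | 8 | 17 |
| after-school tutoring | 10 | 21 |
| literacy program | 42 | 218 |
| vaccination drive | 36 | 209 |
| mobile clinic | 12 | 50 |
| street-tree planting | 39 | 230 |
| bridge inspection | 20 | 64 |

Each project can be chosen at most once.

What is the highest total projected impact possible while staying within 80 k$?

The ratio ordering already packs tightly: vaccination drive + street-tree planting, 75 k$, 439.
That's the maximum — no swap from here does better than 439.

439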